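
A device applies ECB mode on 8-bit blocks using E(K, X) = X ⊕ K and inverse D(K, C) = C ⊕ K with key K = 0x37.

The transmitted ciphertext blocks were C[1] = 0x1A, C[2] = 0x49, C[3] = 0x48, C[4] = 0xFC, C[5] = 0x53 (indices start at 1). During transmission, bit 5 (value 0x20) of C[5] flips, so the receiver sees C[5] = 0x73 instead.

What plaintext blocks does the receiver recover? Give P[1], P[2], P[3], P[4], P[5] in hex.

ECB decryption: P_i = D(K, C_i).
Only C[5] changed, to 0x73. In ECB, a change in C_i affects only P_i. Decrypting the received ciphertext:
P[1]: D(K, 0x1A) = 0x2D.
P[2]: D(K, 0x49) = 0x7E.
P[3]: D(K, 0x48) = 0x7F.
P[4]: D(K, 0xFC) = 0xCB.
P[5]: D(K, 0x73) = 0x44.
Blocks that differ from the original plaintext: P[5].

P[1] = 0x2D, P[2] = 0x7E, P[3] = 0x7F, P[4] = 0xCB, P[5] = 0x44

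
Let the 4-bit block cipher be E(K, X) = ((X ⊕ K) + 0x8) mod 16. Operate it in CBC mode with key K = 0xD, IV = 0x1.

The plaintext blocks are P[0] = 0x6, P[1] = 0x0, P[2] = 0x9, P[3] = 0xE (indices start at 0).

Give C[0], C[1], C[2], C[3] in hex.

CBC encryption: C_i = E(K, P_i ⊕ C_{i−1}), with C_{−1} = IV.
C[0]: P[0] ⊕ 0x1 = 0x7; E(K, 0x7) = 0x2.
C[1]: P[1] ⊕ 0x2 = 0x2; E(K, 0x2) = 0x7.
C[2]: P[2] ⊕ 0x7 = 0xE; E(K, 0xE) = 0xB.
C[3]: P[3] ⊕ 0xB = 0x5; E(K, 0x5) = 0x0.

C[0] = 0x2, C[1] = 0x7, C[2] = 0xB, C[3] = 0x0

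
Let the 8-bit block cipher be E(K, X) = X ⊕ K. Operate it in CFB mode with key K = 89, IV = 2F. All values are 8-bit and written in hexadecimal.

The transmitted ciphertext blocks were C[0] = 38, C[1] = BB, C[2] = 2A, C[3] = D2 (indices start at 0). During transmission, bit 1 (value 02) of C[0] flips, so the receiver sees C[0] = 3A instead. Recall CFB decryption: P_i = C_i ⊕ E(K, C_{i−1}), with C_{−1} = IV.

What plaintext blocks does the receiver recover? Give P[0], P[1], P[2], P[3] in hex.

P[0] = 9C, P[1] = 08, P[2] = 18, P[3] = 71

Only C[0] changed, to 3A. In CFB, a change in C_i flips the same bit in P_i and garbles P_{i+1}. Decrypting the received ciphertext:
P[0]: E(K, 2F) = A6; 3A ⊕ A6 = 9C.
P[1]: E(K, 3A) = B3; BB ⊕ B3 = 08.
P[2]: E(K, BB) = 32; 2A ⊕ 32 = 18.
P[3]: E(K, 2A) = A3; D2 ⊕ A3 = 71.
Blocks that differ from the original plaintext: P[0], P[1].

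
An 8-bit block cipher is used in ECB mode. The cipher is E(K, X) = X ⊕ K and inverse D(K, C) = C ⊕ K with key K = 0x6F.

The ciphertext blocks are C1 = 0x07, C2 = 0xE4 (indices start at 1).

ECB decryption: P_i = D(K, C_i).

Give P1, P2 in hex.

P1 = 0x68, P2 = 0x8B

P1: D(K, 0x07) = 0x68.
P2: D(K, 0xE4) = 0x8B.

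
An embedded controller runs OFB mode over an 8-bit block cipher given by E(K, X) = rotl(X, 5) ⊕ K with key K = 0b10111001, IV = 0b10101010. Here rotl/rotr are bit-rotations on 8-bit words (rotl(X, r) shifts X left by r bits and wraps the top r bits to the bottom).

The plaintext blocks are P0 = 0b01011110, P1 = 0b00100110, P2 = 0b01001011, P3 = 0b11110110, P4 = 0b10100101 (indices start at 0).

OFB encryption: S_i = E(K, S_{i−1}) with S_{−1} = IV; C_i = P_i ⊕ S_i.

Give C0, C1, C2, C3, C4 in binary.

C0 = 0b10110010, C1 = 0b00000010, C2 = 0b01110110, C3 = 0b11101000, C4 = 0b11011111

C0: S = E(K, 0b10101010) = 0b11101100; 0b01011110 ⊕ 0b11101100 = 0b10110010.
C1: S = E(K, 0b11101100) = 0b00100100; 0b00100110 ⊕ 0b00100100 = 0b00000010.
C2: S = E(K, 0b00100100) = 0b00111101; 0b01001011 ⊕ 0b00111101 = 0b01110110.
C3: S = E(K, 0b00111101) = 0b00011110; 0b11110110 ⊕ 0b00011110 = 0b11101000.
C4: S = E(K, 0b00011110) = 0b01111010; 0b10100101 ⊕ 0b01111010 = 0b11011111.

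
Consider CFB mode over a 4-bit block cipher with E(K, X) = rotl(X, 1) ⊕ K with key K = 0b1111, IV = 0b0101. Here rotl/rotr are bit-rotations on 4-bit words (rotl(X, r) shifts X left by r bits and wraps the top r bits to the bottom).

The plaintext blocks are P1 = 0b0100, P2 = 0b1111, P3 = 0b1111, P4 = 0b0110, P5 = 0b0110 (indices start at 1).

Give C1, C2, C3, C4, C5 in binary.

CFB encryption: C_i = P_i ⊕ E(K, C_{i−1}), with C_{0} = IV.
C1: E(K, 0b0101) = 0b0101; 0b0100 ⊕ 0b0101 = 0b0001.
C2: E(K, 0b0001) = 0b1101; 0b1111 ⊕ 0b1101 = 0b0010.
C3: E(K, 0b0010) = 0b1011; 0b1111 ⊕ 0b1011 = 0b0100.
C4: E(K, 0b0100) = 0b0111; 0b0110 ⊕ 0b0111 = 0b0001.
C5: E(K, 0b0001) = 0b1101; 0b0110 ⊕ 0b1101 = 0b1011.

C1 = 0b0001, C2 = 0b0010, C3 = 0b0100, C4 = 0b0001, C5 = 0b1011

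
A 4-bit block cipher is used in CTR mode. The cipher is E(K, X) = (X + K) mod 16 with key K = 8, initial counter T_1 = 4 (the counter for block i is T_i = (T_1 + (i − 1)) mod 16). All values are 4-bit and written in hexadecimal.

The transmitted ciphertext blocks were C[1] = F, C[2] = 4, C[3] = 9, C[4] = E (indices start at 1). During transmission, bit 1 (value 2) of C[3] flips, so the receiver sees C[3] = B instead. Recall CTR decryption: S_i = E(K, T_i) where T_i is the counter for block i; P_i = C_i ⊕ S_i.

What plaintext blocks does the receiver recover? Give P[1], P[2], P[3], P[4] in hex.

P[1] = 3, P[2] = 9, P[3] = 5, P[4] = 1

Only C[3] changed, to B. In CTR, a change in C_i flips the same bit in P_i only; the keystream is unaffected. Decrypting the received ciphertext:
P[1]: T = 4, S = E(K, T) = C; F ⊕ C = 3.
P[2]: T = 5, S = E(K, T) = D; 4 ⊕ D = 9.
P[3]: T = 6, S = E(K, T) = E; B ⊕ E = 5.
P[4]: T = 7, S = E(K, T) = F; E ⊕ F = 1.
Blocks that differ from the original plaintext: P[3].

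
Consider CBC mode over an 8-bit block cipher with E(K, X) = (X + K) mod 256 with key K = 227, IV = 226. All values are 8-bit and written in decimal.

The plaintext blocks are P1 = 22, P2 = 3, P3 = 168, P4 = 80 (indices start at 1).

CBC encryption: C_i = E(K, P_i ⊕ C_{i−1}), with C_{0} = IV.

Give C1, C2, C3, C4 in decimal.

C1: P1 ⊕ 226 = 244; E(K, 244) = 215.
C2: P2 ⊕ 215 = 212; E(K, 212) = 183.
C3: P3 ⊕ 183 = 31; E(K, 31) = 2.
C4: P4 ⊕ 2 = 82; E(K, 82) = 53.

C1 = 215, C2 = 183, C3 = 2, C4 = 53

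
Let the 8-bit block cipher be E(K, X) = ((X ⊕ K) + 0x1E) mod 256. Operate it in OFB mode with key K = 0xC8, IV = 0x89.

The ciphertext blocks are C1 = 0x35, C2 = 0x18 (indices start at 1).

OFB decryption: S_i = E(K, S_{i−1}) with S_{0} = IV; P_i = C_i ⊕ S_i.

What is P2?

P1: S = E(K, 0x89) = 0x5F; 0x35 ⊕ 0x5F = 0x6A.
P2: S = E(K, 0x5F) = 0xB5; 0x18 ⊕ 0xB5 = 0xAD.

P2 = 0xAD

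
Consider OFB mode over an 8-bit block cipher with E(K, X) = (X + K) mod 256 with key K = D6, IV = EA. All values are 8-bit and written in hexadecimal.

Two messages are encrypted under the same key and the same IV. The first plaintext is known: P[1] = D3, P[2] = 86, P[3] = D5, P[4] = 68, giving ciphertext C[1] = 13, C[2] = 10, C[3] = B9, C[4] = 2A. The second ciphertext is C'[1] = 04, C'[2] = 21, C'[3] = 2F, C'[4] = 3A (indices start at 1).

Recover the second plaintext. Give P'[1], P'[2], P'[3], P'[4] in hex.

In OFB with a reused IV, both messages share the same keystream S_i, so C_i ⊕ C'_i = P_i ⊕ P'_i and thus P'_i = P_i ⊕ C_i ⊕ C'_i.
P'[1]: D3 ⊕ 13 ⊕ 04 = C4.
P'[2]: 86 ⊕ 10 ⊕ 21 = B7.
P'[3]: D5 ⊕ B9 ⊕ 2F = 43.
P'[4]: 68 ⊕ 2A ⊕ 3A = 78.

P'[1] = C4, P'[2] = B7, P'[3] = 43, P'[4] = 78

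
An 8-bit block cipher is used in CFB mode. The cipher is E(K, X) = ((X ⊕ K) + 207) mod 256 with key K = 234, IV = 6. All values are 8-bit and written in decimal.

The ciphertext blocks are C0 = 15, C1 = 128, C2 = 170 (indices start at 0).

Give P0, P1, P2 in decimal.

CFB decryption: P_i = C_i ⊕ E(K, C_{i−1}), with C_{−1} = IV.
P0: E(K, 6) = 187; 15 ⊕ 187 = 180.
P1: E(K, 15) = 180; 128 ⊕ 180 = 52.
P2: E(K, 128) = 57; 170 ⊕ 57 = 147.

P0 = 180, P1 = 52, P2 = 147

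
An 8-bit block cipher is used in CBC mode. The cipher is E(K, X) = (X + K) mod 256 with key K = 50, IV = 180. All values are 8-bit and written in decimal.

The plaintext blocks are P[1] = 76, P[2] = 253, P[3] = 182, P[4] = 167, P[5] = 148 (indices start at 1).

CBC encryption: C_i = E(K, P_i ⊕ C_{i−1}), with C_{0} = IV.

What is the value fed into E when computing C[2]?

C[1]: P[1] ⊕ 180 = 248; E(K, 248) = 42.
C[2]: P[2] ⊕ 42 = 215; E(K, 215) = 9.
So the input to E for block [2] is 215.

215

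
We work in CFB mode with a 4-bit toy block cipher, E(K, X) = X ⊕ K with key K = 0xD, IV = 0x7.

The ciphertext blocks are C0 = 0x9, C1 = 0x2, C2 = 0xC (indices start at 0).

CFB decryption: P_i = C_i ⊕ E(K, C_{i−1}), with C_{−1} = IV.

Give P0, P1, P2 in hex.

P0: E(K, 0x7) = 0xA; 0x9 ⊕ 0xA = 0x3.
P1: E(K, 0x9) = 0x4; 0x2 ⊕ 0x4 = 0x6.
P2: E(K, 0x2) = 0xF; 0xC ⊕ 0xF = 0x3.

P0 = 0x3, P1 = 0x6, P2 = 0x3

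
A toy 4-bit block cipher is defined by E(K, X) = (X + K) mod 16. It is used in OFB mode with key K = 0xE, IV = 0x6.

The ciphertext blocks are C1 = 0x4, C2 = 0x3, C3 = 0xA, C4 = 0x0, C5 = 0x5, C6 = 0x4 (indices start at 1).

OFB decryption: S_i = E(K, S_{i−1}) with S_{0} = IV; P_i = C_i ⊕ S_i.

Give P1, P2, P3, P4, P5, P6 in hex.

P1 = 0x0, P2 = 0x1, P3 = 0xA, P4 = 0xE, P5 = 0x9, P6 = 0xE

P1: S = E(K, 0x6) = 0x4; 0x4 ⊕ 0x4 = 0x0.
P2: S = E(K, 0x4) = 0x2; 0x3 ⊕ 0x2 = 0x1.
P3: S = E(K, 0x2) = 0x0; 0xA ⊕ 0x0 = 0xA.
P4: S = E(K, 0x0) = 0xE; 0x0 ⊕ 0xE = 0xE.
P5: S = E(K, 0xE) = 0xC; 0x5 ⊕ 0xC = 0x9.
P6: S = E(K, 0xC) = 0xA; 0x4 ⊕ 0xA = 0xE.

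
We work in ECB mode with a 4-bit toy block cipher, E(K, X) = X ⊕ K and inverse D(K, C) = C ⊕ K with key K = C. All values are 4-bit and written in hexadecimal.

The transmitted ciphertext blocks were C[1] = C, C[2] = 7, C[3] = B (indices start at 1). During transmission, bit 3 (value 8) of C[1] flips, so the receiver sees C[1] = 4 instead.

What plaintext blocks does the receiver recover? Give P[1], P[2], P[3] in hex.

P[1] = 8, P[2] = B, P[3] = 7

ECB decryption: P_i = D(K, C_i).
Only C[1] changed, to 4. In ECB, a change in C_i affects only P_i. Decrypting the received ciphertext:
P[1]: D(K, 4) = 8.
P[2]: D(K, 7) = B.
P[3]: D(K, B) = 7.
Blocks that differ from the original plaintext: P[1].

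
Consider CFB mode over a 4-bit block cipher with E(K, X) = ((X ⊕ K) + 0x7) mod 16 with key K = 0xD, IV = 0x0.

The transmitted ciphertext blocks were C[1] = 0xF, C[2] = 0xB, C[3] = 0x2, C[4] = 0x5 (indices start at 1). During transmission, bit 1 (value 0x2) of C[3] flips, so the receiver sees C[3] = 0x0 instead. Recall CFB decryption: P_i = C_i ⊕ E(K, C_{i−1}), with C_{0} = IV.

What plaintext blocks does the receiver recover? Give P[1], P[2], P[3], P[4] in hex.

Only C[3] changed, to 0x0. In CFB, a change in C_i flips the same bit in P_i and garbles P_{i+1}. Decrypting the received ciphertext:
P[1]: E(K, 0x0) = 0x4; 0xF ⊕ 0x4 = 0xB.
P[2]: E(K, 0xF) = 0x9; 0xB ⊕ 0x9 = 0x2.
P[3]: E(K, 0xB) = 0xD; 0x0 ⊕ 0xD = 0xD.
P[4]: E(K, 0x0) = 0x4; 0x5 ⊕ 0x4 = 0x1.
Blocks that differ from the original plaintext: P[3], P[4].

P[1] = 0xB, P[2] = 0x2, P[3] = 0xD, P[4] = 0x1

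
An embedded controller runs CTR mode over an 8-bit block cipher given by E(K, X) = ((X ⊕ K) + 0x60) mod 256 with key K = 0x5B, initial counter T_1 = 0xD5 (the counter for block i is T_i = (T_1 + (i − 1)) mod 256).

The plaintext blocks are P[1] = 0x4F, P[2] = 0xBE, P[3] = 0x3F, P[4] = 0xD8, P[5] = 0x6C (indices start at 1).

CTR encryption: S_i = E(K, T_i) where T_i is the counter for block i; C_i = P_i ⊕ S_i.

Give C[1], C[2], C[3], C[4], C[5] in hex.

C[1] = 0xA1, C[2] = 0x53, C[3] = 0xD3, C[4] = 0x3B, C[5] = 0x8E

C[1]: T = 0xD5, S = E(K, T) = 0xEE; 0x4F ⊕ 0xEE = 0xA1.
C[2]: T = 0xD6, S = E(K, T) = 0xED; 0xBE ⊕ 0xED = 0x53.
C[3]: T = 0xD7, S = E(K, T) = 0xEC; 0x3F ⊕ 0xEC = 0xD3.
C[4]: T = 0xD8, S = E(K, T) = 0xE3; 0xD8 ⊕ 0xE3 = 0x3B.
C[5]: T = 0xD9, S = E(K, T) = 0xE2; 0x6C ⊕ 0xE2 = 0x8E.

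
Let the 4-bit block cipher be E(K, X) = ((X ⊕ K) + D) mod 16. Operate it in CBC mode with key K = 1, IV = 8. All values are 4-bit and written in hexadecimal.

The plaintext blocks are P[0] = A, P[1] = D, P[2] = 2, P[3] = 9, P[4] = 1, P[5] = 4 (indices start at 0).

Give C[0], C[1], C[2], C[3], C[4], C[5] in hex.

C[0] = 0, C[1] = 9, C[2] = 7, C[3] = C, C[4] = 9, C[5] = 9

CBC encryption: C_i = E(K, P_i ⊕ C_{i−1}), with C_{−1} = IV.
C[0]: P[0] ⊕ 8 = 2; E(K, 2) = 0.
C[1]: P[1] ⊕ 0 = D; E(K, D) = 9.
C[2]: P[2] ⊕ 9 = B; E(K, B) = 7.
C[3]: P[3] ⊕ 7 = E; E(K, E) = C.
C[4]: P[4] ⊕ C = D; E(K, D) = 9.
C[5]: P[5] ⊕ 9 = D; E(K, D) = 9.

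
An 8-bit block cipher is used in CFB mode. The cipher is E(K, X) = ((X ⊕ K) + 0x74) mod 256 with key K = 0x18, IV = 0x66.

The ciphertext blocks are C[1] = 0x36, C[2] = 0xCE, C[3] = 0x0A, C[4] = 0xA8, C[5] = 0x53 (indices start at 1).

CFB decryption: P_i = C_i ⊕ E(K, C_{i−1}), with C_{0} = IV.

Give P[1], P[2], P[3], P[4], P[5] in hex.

P[1] = 0xC4, P[2] = 0x6C, P[3] = 0x40, P[4] = 0x2E, P[5] = 0x77

P[1]: E(K, 0x66) = 0xF2; 0x36 ⊕ 0xF2 = 0xC4.
P[2]: E(K, 0x36) = 0xA2; 0xCE ⊕ 0xA2 = 0x6C.
P[3]: E(K, 0xCE) = 0x4A; 0x0A ⊕ 0x4A = 0x40.
P[4]: E(K, 0x0A) = 0x86; 0xA8 ⊕ 0x86 = 0x2E.
P[5]: E(K, 0xA8) = 0x24; 0x53 ⊕ 0x24 = 0x77.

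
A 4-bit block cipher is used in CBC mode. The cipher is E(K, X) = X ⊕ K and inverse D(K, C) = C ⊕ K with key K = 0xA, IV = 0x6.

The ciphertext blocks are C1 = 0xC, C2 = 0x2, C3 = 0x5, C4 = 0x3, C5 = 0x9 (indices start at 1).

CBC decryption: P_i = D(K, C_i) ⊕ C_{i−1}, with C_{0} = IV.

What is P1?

P1 = 0x0

P1: D(K, 0xC) = 0x6; 0x6 ⊕ 0x6 = 0x0.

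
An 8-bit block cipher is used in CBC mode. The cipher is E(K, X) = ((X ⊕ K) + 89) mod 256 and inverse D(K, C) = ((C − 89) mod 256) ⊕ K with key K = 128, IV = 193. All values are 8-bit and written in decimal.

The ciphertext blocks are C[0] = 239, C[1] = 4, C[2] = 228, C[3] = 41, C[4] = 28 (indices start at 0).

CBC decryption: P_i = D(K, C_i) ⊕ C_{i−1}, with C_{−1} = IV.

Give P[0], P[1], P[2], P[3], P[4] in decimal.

P[0]: D(K, 239) = 22; 22 ⊕ 193 = 215.
P[1]: D(K, 4) = 43; 43 ⊕ 239 = 196.
P[2]: D(K, 228) = 11; 11 ⊕ 4 = 15.
P[3]: D(K, 41) = 80; 80 ⊕ 228 = 180.
P[4]: D(K, 28) = 67; 67 ⊕ 41 = 106.

P[0] = 215, P[1] = 196, P[2] = 15, P[3] = 180, P[4] = 106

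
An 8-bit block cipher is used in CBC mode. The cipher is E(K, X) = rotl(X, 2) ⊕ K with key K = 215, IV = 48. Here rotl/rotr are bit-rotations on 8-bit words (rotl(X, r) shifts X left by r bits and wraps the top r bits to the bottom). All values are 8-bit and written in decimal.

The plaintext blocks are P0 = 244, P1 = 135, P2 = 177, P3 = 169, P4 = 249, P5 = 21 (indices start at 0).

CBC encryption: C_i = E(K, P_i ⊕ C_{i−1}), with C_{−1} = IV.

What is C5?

C0: P0 ⊕ 48 = 196; E(K, 196) = 196.
C1: P1 ⊕ 196 = 67; E(K, 67) = 218.
C2: P2 ⊕ 218 = 107; E(K, 107) = 122.
C3: P3 ⊕ 122 = 211; E(K, 211) = 152.
C4: P4 ⊕ 152 = 97; E(K, 97) = 82.
C5: P5 ⊕ 82 = 71; E(K, 71) = 202.

C5 = 202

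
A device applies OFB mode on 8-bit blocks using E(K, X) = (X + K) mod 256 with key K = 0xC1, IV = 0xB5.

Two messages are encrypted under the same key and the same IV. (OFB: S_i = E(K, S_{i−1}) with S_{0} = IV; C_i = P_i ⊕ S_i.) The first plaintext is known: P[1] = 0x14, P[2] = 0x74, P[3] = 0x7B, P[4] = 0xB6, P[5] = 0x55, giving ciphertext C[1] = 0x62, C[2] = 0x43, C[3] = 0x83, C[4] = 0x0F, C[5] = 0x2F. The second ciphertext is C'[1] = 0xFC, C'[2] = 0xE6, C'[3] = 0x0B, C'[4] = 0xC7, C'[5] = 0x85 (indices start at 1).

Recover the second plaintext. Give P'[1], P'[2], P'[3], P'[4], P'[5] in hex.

P'[1] = 0x8A, P'[2] = 0xD1, P'[3] = 0xF3, P'[4] = 0x7E, P'[5] = 0xFF

In OFB with a reused IV, both messages share the same keystream S_i, so C_i ⊕ C'_i = P_i ⊕ P'_i and thus P'_i = P_i ⊕ C_i ⊕ C'_i.
P'[1]: 0x14 ⊕ 0x62 ⊕ 0xFC = 0x8A.
P'[2]: 0x74 ⊕ 0x43 ⊕ 0xE6 = 0xD1.
P'[3]: 0x7B ⊕ 0x83 ⊕ 0x0B = 0xF3.
P'[4]: 0xB6 ⊕ 0x0F ⊕ 0xC7 = 0x7E.
P'[5]: 0x55 ⊕ 0x2F ⊕ 0x85 = 0xFF.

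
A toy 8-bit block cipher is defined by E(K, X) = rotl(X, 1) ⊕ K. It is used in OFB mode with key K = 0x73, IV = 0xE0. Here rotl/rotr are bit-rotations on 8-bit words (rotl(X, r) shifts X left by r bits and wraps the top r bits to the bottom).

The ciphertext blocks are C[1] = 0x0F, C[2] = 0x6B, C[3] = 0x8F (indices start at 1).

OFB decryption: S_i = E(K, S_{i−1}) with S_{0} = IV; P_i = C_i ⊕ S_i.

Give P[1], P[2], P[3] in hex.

P[1]: S = E(K, 0xE0) = 0xB2; 0x0F ⊕ 0xB2 = 0xBD.
P[2]: S = E(K, 0xB2) = 0x16; 0x6B ⊕ 0x16 = 0x7D.
P[3]: S = E(K, 0x16) = 0x5F; 0x8F ⊕ 0x5F = 0xD0.

P[1] = 0xBD, P[2] = 0x7D, P[3] = 0xD0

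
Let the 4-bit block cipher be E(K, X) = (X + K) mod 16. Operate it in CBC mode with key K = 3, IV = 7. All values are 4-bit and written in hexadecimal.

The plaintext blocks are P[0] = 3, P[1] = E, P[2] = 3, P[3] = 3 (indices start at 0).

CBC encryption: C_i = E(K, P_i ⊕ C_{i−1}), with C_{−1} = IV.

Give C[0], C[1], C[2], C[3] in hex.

C[0] = 7, C[1] = C, C[2] = 2, C[3] = 4

C[0]: P[0] ⊕ 7 = 4; E(K, 4) = 7.
C[1]: P[1] ⊕ 7 = 9; E(K, 9) = C.
C[2]: P[2] ⊕ C = F; E(K, F) = 2.
C[3]: P[3] ⊕ 2 = 1; E(K, 1) = 4.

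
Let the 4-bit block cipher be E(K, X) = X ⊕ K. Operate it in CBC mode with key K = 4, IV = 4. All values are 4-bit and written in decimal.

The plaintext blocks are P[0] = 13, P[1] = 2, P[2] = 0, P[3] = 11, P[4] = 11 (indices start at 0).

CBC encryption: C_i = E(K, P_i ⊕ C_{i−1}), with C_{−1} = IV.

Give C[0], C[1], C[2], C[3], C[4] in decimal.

C[0] = 13, C[1] = 11, C[2] = 15, C[3] = 0, C[4] = 15

C[0]: P[0] ⊕ 4 = 9; E(K, 9) = 13.
C[1]: P[1] ⊕ 13 = 15; E(K, 15) = 11.
C[2]: P[2] ⊕ 11 = 11; E(K, 11) = 15.
C[3]: P[3] ⊕ 15 = 4; E(K, 4) = 0.
C[4]: P[4] ⊕ 0 = 11; E(K, 11) = 15.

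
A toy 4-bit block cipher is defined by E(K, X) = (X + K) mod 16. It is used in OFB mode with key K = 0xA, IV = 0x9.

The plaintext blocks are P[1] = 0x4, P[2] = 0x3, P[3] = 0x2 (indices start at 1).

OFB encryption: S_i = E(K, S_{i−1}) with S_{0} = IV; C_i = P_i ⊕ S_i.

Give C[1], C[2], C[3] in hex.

C[1]: S = E(K, 0x9) = 0x3; 0x4 ⊕ 0x3 = 0x7.
C[2]: S = E(K, 0x3) = 0xD; 0x3 ⊕ 0xD = 0xE.
C[3]: S = E(K, 0xD) = 0x7; 0x2 ⊕ 0x7 = 0x5.

C[1] = 0x7, C[2] = 0xE, C[3] = 0x5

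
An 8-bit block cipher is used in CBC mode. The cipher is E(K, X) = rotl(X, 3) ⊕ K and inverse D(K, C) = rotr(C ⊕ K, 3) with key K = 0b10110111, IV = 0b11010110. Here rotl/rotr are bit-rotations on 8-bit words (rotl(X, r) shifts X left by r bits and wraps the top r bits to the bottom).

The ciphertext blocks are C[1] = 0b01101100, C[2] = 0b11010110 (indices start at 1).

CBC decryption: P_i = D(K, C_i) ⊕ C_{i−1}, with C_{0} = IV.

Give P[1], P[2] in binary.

P[1] = 0b10101101, P[2] = 0b01000000

P[1]: D(K, 0b01101100) = 0b01111011; 0b01111011 ⊕ 0b11010110 = 0b10101101.
P[2]: D(K, 0b11010110) = 0b00101100; 0b00101100 ⊕ 0b01101100 = 0b01000000.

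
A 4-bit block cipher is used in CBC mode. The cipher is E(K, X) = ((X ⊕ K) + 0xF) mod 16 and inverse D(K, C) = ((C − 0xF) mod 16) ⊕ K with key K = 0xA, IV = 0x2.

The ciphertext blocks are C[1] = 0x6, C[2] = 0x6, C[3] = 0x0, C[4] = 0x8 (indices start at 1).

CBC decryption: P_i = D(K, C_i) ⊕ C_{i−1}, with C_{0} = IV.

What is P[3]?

P[3] = 0xD

P[3]: D(K, 0x0) = 0xB; 0xB ⊕ 0x6 = 0xD.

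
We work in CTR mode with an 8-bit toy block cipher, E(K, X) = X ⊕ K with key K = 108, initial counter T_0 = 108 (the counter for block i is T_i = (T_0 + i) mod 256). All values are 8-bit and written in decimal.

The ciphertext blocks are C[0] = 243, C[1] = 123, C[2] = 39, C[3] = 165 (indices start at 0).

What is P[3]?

P[3] = 166

CTR decryption: S_i = E(K, T_i) where T_i is the counter for block i; P_i = C_i ⊕ S_i.
P[3]: T = 111, S = E(K, T) = 3; 165 ⊕ 3 = 166.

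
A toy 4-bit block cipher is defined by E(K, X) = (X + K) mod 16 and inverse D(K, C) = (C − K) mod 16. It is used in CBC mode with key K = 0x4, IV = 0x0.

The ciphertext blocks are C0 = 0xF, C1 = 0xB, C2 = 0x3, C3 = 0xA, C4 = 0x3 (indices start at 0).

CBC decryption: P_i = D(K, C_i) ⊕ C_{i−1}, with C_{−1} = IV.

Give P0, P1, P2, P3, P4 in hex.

P0: D(K, 0xF) = 0xB; 0xB ⊕ 0x0 = 0xB.
P1: D(K, 0xB) = 0x7; 0x7 ⊕ 0xF = 0x8.
P2: D(K, 0x3) = 0xF; 0xF ⊕ 0xB = 0x4.
P3: D(K, 0xA) = 0x6; 0x6 ⊕ 0x3 = 0x5.
P4: D(K, 0x3) = 0xF; 0xF ⊕ 0xA = 0x5.

P0 = 0xB, P1 = 0x8, P2 = 0x4, P3 = 0x5, P4 = 0x5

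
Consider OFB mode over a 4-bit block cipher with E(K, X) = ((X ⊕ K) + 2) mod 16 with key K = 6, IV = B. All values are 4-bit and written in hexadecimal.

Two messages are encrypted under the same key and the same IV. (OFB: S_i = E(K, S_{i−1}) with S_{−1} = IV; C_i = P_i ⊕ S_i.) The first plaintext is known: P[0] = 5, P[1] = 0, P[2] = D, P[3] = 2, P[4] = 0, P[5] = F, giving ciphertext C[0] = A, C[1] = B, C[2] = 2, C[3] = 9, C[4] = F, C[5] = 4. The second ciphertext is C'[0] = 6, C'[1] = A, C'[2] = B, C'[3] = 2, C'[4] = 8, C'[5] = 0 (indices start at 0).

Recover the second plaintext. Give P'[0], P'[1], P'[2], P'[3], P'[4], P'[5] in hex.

P'[0] = 9, P'[1] = 1, P'[2] = 4, P'[3] = 9, P'[4] = 7, P'[5] = B

In OFB with a reused IV, both messages share the same keystream S_i, so C_i ⊕ C'_i = P_i ⊕ P'_i and thus P'_i = P_i ⊕ C_i ⊕ C'_i.
P'[0]: 5 ⊕ A ⊕ 6 = 9.
P'[1]: 0 ⊕ B ⊕ A = 1.
P'[2]: D ⊕ 2 ⊕ B = 4.
P'[3]: 2 ⊕ 9 ⊕ 2 = 9.
P'[4]: 0 ⊕ F ⊕ 8 = 7.
P'[5]: F ⊕ 4 ⊕ 0 = B.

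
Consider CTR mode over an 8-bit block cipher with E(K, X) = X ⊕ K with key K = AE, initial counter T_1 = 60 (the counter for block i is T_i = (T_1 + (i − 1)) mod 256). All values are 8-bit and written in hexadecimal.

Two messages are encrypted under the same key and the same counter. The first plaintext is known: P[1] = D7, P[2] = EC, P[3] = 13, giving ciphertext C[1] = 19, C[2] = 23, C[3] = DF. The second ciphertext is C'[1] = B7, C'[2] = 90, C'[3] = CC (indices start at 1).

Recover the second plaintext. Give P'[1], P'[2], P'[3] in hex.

In CTR with a reused counter, both messages share the same keystream S_i, so C_i ⊕ C'_i = P_i ⊕ P'_i and thus P'_i = P_i ⊕ C_i ⊕ C'_i.
P'[1]: D7 ⊕ 19 ⊕ B7 = 79.
P'[2]: EC ⊕ 23 ⊕ 90 = 5F.
P'[3]: 13 ⊕ DF ⊕ CC = 00.

P'[1] = 79, P'[2] = 5F, P'[3] = 00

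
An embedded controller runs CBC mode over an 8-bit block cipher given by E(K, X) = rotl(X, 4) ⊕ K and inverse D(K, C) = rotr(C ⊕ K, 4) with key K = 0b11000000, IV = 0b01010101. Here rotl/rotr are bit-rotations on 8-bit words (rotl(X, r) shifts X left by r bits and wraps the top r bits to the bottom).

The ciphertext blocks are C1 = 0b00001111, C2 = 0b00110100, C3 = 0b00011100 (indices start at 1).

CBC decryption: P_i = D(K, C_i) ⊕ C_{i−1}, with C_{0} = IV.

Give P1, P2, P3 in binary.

P1 = 0b10101001, P2 = 0b01000000, P3 = 0b11111001

P1: D(K, 0b00001111) = 0b11111100; 0b11111100 ⊕ 0b01010101 = 0b10101001.
P2: D(K, 0b00110100) = 0b01001111; 0b01001111 ⊕ 0b00001111 = 0b01000000.
P3: D(K, 0b00011100) = 0b11001101; 0b11001101 ⊕ 0b00110100 = 0b11111001.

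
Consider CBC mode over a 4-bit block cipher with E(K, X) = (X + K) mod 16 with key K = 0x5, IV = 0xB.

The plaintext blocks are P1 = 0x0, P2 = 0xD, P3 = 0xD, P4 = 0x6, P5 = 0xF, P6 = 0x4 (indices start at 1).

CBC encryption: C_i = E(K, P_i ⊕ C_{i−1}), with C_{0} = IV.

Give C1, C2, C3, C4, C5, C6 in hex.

C1: P1 ⊕ 0xB = 0xB; E(K, 0xB) = 0x0.
C2: P2 ⊕ 0x0 = 0xD; E(K, 0xD) = 0x2.
C3: P3 ⊕ 0x2 = 0xF; E(K, 0xF) = 0x4.
C4: P4 ⊕ 0x4 = 0x2; E(K, 0x2) = 0x7.
C5: P5 ⊕ 0x7 = 0x8; E(K, 0x8) = 0xD.
C6: P6 ⊕ 0xD = 0x9; E(K, 0x9) = 0xE.

C1 = 0x0, C2 = 0x2, C3 = 0x4, C4 = 0x7, C5 = 0xD, C6 = 0xE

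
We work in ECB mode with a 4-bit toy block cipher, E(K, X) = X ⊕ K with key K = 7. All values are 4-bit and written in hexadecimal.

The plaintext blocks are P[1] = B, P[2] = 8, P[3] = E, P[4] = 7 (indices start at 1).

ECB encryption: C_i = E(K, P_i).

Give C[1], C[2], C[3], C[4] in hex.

C[1]: E(K, B) = C.
C[2]: E(K, 8) = F.
C[3]: E(K, E) = 9.
C[4]: E(K, 7) = 0.

C[1] = C, C[2] = F, C[3] = 9, C[4] = 0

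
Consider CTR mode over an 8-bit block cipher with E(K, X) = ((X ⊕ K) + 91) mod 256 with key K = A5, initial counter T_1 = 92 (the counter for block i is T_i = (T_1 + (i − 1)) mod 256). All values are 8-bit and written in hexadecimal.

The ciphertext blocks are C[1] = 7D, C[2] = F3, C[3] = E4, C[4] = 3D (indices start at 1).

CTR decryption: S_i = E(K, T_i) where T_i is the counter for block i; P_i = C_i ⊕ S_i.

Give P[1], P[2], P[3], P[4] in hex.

P[1] = B5, P[2] = 34, P[3] = 26, P[4] = FC

P[1]: T = 92, S = E(K, T) = C8; 7D ⊕ C8 = B5.
P[2]: T = 93, S = E(K, T) = C7; F3 ⊕ C7 = 34.
P[3]: T = 94, S = E(K, T) = C2; E4 ⊕ C2 = 26.
P[4]: T = 95, S = E(K, T) = C1; 3D ⊕ C1 = FC.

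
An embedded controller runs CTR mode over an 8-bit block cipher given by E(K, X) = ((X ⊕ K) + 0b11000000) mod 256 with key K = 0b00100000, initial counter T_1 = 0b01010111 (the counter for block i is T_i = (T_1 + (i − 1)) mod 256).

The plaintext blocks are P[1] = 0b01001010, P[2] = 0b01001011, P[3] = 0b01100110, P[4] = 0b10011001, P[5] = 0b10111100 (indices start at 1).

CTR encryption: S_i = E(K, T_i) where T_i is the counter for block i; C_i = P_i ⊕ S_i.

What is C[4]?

C[4] = 0b10100011

C[1]: T = 0b01010111, S = E(K, T) = 0b00110111; 0b01001010 ⊕ 0b00110111 = 0b01111101.
C[2]: T = 0b01011000, S = E(K, T) = 0b00111000; 0b01001011 ⊕ 0b00111000 = 0b01110011.
C[3]: T = 0b01011001, S = E(K, T) = 0b00111001; 0b01100110 ⊕ 0b00111001 = 0b01011111.
C[4]: T = 0b01011010, S = E(K, T) = 0b00111010; 0b10011001 ⊕ 0b00111010 = 0b10100011.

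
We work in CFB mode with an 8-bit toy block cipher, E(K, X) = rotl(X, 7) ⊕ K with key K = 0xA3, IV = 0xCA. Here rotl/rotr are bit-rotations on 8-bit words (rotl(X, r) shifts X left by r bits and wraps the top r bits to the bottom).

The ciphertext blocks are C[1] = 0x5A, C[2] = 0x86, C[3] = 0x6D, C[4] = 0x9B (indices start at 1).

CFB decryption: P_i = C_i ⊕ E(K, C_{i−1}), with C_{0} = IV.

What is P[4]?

P[4]: E(K, 0x6D) = 0x15; 0x9B ⊕ 0x15 = 0x8E.

P[4] = 0x8E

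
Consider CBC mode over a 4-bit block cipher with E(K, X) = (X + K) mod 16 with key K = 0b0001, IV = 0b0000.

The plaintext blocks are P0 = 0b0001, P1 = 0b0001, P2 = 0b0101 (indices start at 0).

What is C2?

CBC encryption: C_i = E(K, P_i ⊕ C_{i−1}), with C_{−1} = IV.
C0: P0 ⊕ 0b0000 = 0b0001; E(K, 0b0001) = 0b0010.
C1: P1 ⊕ 0b0010 = 0b0011; E(K, 0b0011) = 0b0100.
C2: P2 ⊕ 0b0100 = 0b0001; E(K, 0b0001) = 0b0010.

C2 = 0b0010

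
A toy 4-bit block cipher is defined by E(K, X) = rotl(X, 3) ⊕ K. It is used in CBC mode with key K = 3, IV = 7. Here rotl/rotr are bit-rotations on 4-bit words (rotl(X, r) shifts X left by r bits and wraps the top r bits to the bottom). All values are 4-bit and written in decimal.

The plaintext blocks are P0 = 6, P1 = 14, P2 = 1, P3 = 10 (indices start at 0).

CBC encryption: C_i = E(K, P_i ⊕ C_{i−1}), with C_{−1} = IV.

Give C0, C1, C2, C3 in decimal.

C0 = 11, C1 = 9, C2 = 7, C3 = 13

C0: P0 ⊕ 7 = 1; E(K, 1) = 11.
C1: P1 ⊕ 11 = 5; E(K, 5) = 9.
C2: P2 ⊕ 9 = 8; E(K, 8) = 7.
C3: P3 ⊕ 7 = 13; E(K, 13) = 13.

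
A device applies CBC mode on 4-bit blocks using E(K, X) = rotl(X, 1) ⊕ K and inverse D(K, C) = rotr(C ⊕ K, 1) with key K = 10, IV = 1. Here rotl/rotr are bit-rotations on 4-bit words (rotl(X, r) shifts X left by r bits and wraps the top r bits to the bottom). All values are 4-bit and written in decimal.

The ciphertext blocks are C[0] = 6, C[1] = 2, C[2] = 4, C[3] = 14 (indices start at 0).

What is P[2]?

P[2] = 5

CBC decryption: P_i = D(K, C_i) ⊕ C_{i−1}, with C_{−1} = IV.
P[2]: D(K, 4) = 7; 7 ⊕ 2 = 5.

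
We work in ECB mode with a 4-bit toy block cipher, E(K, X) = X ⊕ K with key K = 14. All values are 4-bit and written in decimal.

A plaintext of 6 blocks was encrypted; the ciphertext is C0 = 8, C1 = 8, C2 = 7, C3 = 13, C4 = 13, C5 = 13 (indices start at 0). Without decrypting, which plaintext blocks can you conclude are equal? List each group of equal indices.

P0 = P1; P3 = P4 = P5

ECB encrypts each block independently with the same key, so equal ciphertext blocks imply equal plaintext blocks.
C0 = C1 = 8, so P0 = P1.
C3 = C4 = C5 = 13, so P3 = P4 = P5.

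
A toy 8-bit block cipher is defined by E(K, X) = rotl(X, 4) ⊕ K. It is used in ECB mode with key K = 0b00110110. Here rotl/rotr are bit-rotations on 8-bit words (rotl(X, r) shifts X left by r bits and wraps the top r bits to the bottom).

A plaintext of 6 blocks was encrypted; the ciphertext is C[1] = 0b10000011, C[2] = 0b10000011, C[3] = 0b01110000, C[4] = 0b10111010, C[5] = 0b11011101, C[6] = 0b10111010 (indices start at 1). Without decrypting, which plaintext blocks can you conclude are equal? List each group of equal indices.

ECB encrypts each block independently with the same key, so equal ciphertext blocks imply equal plaintext blocks.
C[1] = C[2] = 0b10000011, so P[1] = P[2].
C[4] = C[6] = 0b10111010, so P[4] = P[6].

P[1] = P[2]; P[4] = P[6]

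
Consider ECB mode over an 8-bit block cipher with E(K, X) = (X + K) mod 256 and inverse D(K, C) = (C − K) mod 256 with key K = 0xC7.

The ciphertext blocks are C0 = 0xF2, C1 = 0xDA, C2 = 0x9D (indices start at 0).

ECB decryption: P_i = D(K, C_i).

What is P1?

P1 = 0x13

P1: D(K, 0xDA) = 0x13.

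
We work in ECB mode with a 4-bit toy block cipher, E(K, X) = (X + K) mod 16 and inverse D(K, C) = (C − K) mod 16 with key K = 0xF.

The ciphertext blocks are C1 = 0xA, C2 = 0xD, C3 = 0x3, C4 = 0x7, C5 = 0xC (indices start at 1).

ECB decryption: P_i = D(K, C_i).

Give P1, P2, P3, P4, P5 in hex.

P1 = 0xB, P2 = 0xE, P3 = 0x4, P4 = 0x8, P5 = 0xD

P1: D(K, 0xA) = 0xB.
P2: D(K, 0xD) = 0xE.
P3: D(K, 0x3) = 0x4.
P4: D(K, 0x7) = 0x8.
P5: D(K, 0xC) = 0xD.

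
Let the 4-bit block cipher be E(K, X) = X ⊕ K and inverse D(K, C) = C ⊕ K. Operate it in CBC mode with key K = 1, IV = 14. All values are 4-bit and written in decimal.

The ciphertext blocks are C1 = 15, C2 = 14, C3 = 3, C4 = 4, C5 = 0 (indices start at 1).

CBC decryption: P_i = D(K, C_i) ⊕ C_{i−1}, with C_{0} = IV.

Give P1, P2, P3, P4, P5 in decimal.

P1: D(K, 15) = 14; 14 ⊕ 14 = 0.
P2: D(K, 14) = 15; 15 ⊕ 15 = 0.
P3: D(K, 3) = 2; 2 ⊕ 14 = 12.
P4: D(K, 4) = 5; 5 ⊕ 3 = 6.
P5: D(K, 0) = 1; 1 ⊕ 4 = 5.

P1 = 0, P2 = 0, P3 = 12, P4 = 6, P5 = 5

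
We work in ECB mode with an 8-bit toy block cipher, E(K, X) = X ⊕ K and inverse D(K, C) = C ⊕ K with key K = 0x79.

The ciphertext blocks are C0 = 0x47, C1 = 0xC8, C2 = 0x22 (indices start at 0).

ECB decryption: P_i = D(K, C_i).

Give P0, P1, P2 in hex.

P0: D(K, 0x47) = 0x3E.
P1: D(K, 0xC8) = 0xB1.
P2: D(K, 0x22) = 0x5B.

P0 = 0x3E, P1 = 0xB1, P2 = 0x5B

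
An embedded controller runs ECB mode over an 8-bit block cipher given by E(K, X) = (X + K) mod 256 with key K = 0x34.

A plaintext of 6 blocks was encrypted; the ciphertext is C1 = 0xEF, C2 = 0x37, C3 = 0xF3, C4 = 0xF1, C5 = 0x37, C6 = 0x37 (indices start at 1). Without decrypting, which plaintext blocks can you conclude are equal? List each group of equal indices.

ECB encrypts each block independently with the same key, so equal ciphertext blocks imply equal plaintext blocks.
C2 = C5 = C6 = 0x37, so P2 = P5 = P6.

P2 = P5 = P6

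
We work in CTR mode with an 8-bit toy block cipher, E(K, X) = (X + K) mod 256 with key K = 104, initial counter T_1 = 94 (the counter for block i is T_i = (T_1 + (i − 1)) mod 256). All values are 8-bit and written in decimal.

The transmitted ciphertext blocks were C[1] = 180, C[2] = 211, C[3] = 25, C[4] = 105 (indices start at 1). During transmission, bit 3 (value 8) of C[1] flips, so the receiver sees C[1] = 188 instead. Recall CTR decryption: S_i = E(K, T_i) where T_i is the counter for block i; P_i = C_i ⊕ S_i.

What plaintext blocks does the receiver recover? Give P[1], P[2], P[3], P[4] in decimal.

Only C[1] changed, to 188. In CTR, a change in C_i flips the same bit in P_i only; the keystream is unaffected. Decrypting the received ciphertext:
P[1]: T = 94, S = E(K, T) = 198; 188 ⊕ 198 = 122.
P[2]: T = 95, S = E(K, T) = 199; 211 ⊕ 199 = 20.
P[3]: T = 96, S = E(K, T) = 200; 25 ⊕ 200 = 209.
P[4]: T = 97, S = E(K, T) = 201; 105 ⊕ 201 = 160.
Blocks that differ from the original plaintext: P[1].

P[1] = 122, P[2] = 20, P[3] = 209, P[4] = 160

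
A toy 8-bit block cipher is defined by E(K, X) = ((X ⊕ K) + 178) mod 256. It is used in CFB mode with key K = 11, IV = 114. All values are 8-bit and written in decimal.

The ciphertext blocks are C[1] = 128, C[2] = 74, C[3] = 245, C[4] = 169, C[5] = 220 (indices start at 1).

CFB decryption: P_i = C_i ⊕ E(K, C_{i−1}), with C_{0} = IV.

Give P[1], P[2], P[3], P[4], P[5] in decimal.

P[1]: E(K, 114) = 43; 128 ⊕ 43 = 171.
P[2]: E(K, 128) = 61; 74 ⊕ 61 = 119.
P[3]: E(K, 74) = 243; 245 ⊕ 243 = 6.
P[4]: E(K, 245) = 176; 169 ⊕ 176 = 25.
P[5]: E(K, 169) = 84; 220 ⊕ 84 = 136.

P[1] = 171, P[2] = 119, P[3] = 6, P[4] = 25, P[5] = 136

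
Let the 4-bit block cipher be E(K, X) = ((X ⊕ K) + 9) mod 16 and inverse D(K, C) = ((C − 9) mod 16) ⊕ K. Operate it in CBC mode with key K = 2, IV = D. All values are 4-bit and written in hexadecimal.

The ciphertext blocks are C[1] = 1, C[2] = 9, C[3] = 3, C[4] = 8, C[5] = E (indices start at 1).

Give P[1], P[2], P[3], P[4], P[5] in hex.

CBC decryption: P_i = D(K, C_i) ⊕ C_{i−1}, with C_{0} = IV.
P[1]: D(K, 1) = A; A ⊕ D = 7.
P[2]: D(K, 9) = 2; 2 ⊕ 1 = 3.
P[3]: D(K, 3) = 8; 8 ⊕ 9 = 1.
P[4]: D(K, 8) = D; D ⊕ 3 = E.
P[5]: D(K, E) = 7; 7 ⊕ 8 = F.

P[1] = 7, P[2] = 3, P[3] = 1, P[4] = E, P[5] = F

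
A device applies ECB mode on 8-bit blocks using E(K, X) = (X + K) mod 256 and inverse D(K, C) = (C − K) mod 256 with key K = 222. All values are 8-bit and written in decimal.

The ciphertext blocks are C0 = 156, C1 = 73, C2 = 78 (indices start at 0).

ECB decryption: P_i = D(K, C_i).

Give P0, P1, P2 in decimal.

P0: D(K, 156) = 190.
P1: D(K, 73) = 107.
P2: D(K, 78) = 112.

P0 = 190, P1 = 107, P2 = 112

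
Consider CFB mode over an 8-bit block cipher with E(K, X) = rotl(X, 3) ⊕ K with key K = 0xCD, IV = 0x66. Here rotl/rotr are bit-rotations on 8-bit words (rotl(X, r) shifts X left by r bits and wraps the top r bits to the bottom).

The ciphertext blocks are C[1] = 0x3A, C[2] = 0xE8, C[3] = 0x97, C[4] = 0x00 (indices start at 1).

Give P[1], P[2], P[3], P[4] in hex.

CFB decryption: P_i = C_i ⊕ E(K, C_{i−1}), with C_{0} = IV.
P[1]: E(K, 0x66) = 0xFE; 0x3A ⊕ 0xFE = 0xC4.
P[2]: E(K, 0x3A) = 0x1C; 0xE8 ⊕ 0x1C = 0xF4.
P[3]: E(K, 0xE8) = 0x8A; 0x97 ⊕ 0x8A = 0x1D.
P[4]: E(K, 0x97) = 0x71; 0x00 ⊕ 0x71 = 0x71.

P[1] = 0xC4, P[2] = 0xF4, P[3] = 0x1D, P[4] = 0x71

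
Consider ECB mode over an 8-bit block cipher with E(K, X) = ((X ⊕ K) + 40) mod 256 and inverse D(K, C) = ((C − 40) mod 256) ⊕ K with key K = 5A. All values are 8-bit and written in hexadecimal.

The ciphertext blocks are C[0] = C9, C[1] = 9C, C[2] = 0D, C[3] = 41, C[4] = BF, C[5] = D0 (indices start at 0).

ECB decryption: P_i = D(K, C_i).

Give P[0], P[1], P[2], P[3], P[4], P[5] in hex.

P[0] = D3, P[1] = 06, P[2] = 97, P[3] = 5B, P[4] = 25, P[5] = CA

P[0]: D(K, C9) = D3.
P[1]: D(K, 9C) = 06.
P[2]: D(K, 0D) = 97.
P[3]: D(K, 41) = 5B.
P[4]: D(K, BF) = 25.
P[5]: D(K, D0) = CA.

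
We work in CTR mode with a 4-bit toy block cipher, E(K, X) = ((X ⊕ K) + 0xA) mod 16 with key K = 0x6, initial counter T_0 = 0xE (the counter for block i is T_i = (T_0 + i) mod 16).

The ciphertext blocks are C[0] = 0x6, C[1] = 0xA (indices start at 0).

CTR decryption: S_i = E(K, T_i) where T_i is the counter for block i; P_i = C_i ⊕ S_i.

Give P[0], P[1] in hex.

P[0]: T = 0xE, S = E(K, T) = 0x2; 0x6 ⊕ 0x2 = 0x4.
P[1]: T = 0xF, S = E(K, T) = 0x3; 0xA ⊕ 0x3 = 0x9.

P[0] = 0x4, P[1] = 0x9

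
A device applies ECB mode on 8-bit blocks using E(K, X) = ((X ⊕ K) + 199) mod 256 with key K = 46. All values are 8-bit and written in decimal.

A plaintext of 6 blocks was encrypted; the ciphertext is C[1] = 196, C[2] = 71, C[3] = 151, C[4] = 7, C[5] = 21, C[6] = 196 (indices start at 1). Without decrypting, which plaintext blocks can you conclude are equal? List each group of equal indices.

P[1] = P[6]

ECB encrypts each block independently with the same key, so equal ciphertext blocks imply equal plaintext blocks.
C[1] = C[6] = 196, so P[1] = P[6].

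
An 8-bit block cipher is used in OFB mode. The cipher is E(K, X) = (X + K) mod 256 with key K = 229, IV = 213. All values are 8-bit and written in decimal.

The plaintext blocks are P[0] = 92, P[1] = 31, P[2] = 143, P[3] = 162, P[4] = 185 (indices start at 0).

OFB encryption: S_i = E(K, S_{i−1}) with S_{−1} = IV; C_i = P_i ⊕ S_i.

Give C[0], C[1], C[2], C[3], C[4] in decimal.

C[0]: S = E(K, 213) = 186; 92 ⊕ 186 = 230.
C[1]: S = E(K, 186) = 159; 31 ⊕ 159 = 128.
C[2]: S = E(K, 159) = 132; 143 ⊕ 132 = 11.
C[3]: S = E(K, 132) = 105; 162 ⊕ 105 = 203.
C[4]: S = E(K, 105) = 78; 185 ⊕ 78 = 247.

C[0] = 230, C[1] = 128, C[2] = 11, C[3] = 203, C[4] = 247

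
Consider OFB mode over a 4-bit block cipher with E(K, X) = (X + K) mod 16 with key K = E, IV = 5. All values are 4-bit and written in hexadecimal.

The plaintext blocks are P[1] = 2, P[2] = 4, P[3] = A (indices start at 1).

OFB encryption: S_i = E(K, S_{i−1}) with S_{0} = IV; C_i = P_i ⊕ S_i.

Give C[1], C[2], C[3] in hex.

C[1] = 1, C[2] = 5, C[3] = 5

C[1]: S = E(K, 5) = 3; 2 ⊕ 3 = 1.
C[2]: S = E(K, 3) = 1; 4 ⊕ 1 = 5.
C[3]: S = E(K, 1) = F; A ⊕ F = 5.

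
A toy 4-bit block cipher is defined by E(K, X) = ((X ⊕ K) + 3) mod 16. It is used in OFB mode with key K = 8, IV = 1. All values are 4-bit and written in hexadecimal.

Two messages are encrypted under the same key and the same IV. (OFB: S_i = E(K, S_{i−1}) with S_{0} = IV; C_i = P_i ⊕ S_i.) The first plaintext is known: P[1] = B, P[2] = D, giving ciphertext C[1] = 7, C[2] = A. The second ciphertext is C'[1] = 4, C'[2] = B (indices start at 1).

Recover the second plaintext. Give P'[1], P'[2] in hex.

P'[1] = 8, P'[2] = C

In OFB with a reused IV, both messages share the same keystream S_i, so C_i ⊕ C'_i = P_i ⊕ P'_i and thus P'_i = P_i ⊕ C_i ⊕ C'_i.
P'[1]: B ⊕ 7 ⊕ 4 = 8.
P'[2]: D ⊕ A ⊕ B = C.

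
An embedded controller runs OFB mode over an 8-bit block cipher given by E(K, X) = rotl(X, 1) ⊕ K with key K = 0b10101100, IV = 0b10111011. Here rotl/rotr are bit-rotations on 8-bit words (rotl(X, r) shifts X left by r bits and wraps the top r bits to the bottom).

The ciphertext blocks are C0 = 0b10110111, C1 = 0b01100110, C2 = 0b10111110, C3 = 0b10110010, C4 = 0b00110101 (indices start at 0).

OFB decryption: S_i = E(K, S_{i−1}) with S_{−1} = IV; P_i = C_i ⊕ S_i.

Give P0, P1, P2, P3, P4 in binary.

P0 = 0b01101100, P1 = 0b01111101, P2 = 0b00100100, P3 = 0b00101011, P4 = 0b10101010

P0: S = E(K, 0b10111011) = 0b11011011; 0b10110111 ⊕ 0b11011011 = 0b01101100.
P1: S = E(K, 0b11011011) = 0b00011011; 0b01100110 ⊕ 0b00011011 = 0b01111101.
P2: S = E(K, 0b00011011) = 0b10011010; 0b10111110 ⊕ 0b10011010 = 0b00100100.
P3: S = E(K, 0b10011010) = 0b10011001; 0b10110010 ⊕ 0b10011001 = 0b00101011.
P4: S = E(K, 0b10011001) = 0b10011111; 0b00110101 ⊕ 0b10011111 = 0b10101010.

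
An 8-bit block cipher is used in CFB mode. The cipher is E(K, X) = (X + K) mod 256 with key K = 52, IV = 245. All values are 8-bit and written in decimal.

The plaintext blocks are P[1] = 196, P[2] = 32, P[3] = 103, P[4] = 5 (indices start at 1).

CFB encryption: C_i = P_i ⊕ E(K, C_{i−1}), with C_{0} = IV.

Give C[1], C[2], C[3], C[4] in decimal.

C[1]: E(K, 245) = 41; 196 ⊕ 41 = 237.
C[2]: E(K, 237) = 33; 32 ⊕ 33 = 1.
C[3]: E(K, 1) = 53; 103 ⊕ 53 = 82.
C[4]: E(K, 82) = 134; 5 ⊕ 134 = 131.

C[1] = 237, C[2] = 1, C[3] = 82, C[4] = 131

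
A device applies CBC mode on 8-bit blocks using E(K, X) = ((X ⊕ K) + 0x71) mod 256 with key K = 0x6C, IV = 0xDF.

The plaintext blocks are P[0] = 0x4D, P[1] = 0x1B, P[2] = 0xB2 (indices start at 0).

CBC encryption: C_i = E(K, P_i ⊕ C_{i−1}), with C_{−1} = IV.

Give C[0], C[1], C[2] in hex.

C[0]: P[0] ⊕ 0xDF = 0x92; E(K, 0x92) = 0x6F.
C[1]: P[1] ⊕ 0x6F = 0x74; E(K, 0x74) = 0x89.
C[2]: P[2] ⊕ 0x89 = 0x3B; E(K, 0x3B) = 0xC8.

C[0] = 0x6F, C[1] = 0x89, C[2] = 0xC8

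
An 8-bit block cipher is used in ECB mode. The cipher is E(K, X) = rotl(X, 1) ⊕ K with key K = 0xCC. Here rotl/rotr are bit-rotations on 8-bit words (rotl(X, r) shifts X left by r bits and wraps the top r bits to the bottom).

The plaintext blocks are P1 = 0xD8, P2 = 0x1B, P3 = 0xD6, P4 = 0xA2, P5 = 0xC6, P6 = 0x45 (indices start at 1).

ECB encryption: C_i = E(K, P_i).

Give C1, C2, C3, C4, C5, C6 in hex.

C1 = 0x7D, C2 = 0xFA, C3 = 0x61, C4 = 0x89, C5 = 0x41, C6 = 0x46

C1: E(K, 0xD8) = 0x7D.
C2: E(K, 0x1B) = 0xFA.
C3: E(K, 0xD6) = 0x61.
C4: E(K, 0xA2) = 0x89.
C5: E(K, 0xC6) = 0x41.
C6: E(K, 0x45) = 0x46.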